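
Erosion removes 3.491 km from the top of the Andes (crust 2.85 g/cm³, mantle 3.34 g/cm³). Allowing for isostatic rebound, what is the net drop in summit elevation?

Rebound u = e ρ_c/ρ_m = 3.491 km × 2.85/3.34 = 2.979 km.
Net surface drop = e − u = 3.491 km − 2.979 km = e (ρ_m − ρ_c)/ρ_m = 0.512 km.

0.512 km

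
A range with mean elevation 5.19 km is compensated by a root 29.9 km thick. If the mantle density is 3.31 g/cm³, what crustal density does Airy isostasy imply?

2.82 g/cm³

ρ_c h = (ρ_m − ρ_c) r → ρ_c (h + r) = ρ_m r → ρ_c = ρ_m r / (h + r).
ρ_c = 3.31 × 29.9 km / (5.19 km + 29.9 km) = 2.82 g/cm³.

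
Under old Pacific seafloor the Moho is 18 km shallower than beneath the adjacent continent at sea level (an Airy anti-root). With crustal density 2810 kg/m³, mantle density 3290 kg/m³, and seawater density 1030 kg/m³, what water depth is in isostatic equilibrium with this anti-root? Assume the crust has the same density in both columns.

Replacing a thickness d of crust by seawater at the top must be balanced by replacing crust with mantle at the base: d (ρ_c − ρ_w) = a (ρ_m − ρ_c).
d = a (ρ_m − ρ_c)/(ρ_c − ρ_w) = 18 km × 480/1780 = 4.85 km.

4.85 km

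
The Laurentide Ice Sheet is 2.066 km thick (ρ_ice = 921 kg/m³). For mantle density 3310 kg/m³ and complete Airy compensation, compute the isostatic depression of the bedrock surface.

Isostatic balance requires: the ice load ρ_ice t is balanced by mantle displaced below, ρ_m s.
s = t ρ_ice / ρ_m = 2.066 km × 921/3310 = 0.575 km.

0.575 km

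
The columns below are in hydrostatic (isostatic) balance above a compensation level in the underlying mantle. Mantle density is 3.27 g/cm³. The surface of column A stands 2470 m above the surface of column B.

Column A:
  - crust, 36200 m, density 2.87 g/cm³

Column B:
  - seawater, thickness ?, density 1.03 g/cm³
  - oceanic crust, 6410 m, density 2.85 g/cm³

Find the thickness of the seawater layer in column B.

Take the compensation level at the base of the deeper column (depth z_c below the surface of column A) and equate Σ ρ_i t_i down to z_c; mantle fills any gap and the z_c terms cancel.
Column A: 36200×2.87 + (z_c − 36200)×3.27
Column B: 2470×0 + x×1.03 + 6410×2.85 + (z_c − 2470 − 6410 − x)×3.27
The z_c×3.27 term appears on both sides and cancels. Collect the known terms of each column as K = Σ(ρt)_known − 3.27 × (depth of known layers): K_A = 103894 − 3.27×36200 = −14480; K_B = 18268.5 − 3.27×(2470 + 6410) = −10769.1.
Balance: K_A = K_B − x×(3.27 − 1.03), so x = (K_B − K_A)/(3.27 − 1.03) = 3710.9/2.24 = 1660 m.

1660 m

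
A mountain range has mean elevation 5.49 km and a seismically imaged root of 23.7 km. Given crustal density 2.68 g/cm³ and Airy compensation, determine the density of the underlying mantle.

Airy balance: ρ_c h = (ρ_m − ρ_c) r → ρ_m = ρ_c (1 + h/r).
ρ_m = 2.68 × (1 + 5.49 km/23.7 km) = 3.3 g/cm³.

3.3 g/cm³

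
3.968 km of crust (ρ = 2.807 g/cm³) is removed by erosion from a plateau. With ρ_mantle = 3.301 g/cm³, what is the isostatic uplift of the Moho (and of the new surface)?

3.37 km

Unloading: uplift u = e ρ_c/ρ_m = 3.968 km × 2.807/3.301 = 3.37 km.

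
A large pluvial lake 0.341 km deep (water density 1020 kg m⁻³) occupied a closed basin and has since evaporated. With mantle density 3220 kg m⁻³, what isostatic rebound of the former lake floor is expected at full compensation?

0.108 km

u = d ρ_w/ρ_m = 0.341 km × 1020/3220 = 0.108 km.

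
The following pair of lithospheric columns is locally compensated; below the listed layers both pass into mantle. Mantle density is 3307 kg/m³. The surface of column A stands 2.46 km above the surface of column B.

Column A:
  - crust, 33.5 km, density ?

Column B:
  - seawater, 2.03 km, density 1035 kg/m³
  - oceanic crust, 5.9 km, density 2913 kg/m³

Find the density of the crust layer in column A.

2860 kg/m³

Take the compensation level at the base of the deeper column (depth z_c below the surface of column A) and equate Σ ρ_i t_i down to z_c; mantle fills any gap and the z_c terms cancel.
Column A: 33.5×ρ + (z_c − 33.5)×3307
Column B: 2.46×0 + 2.03×1035 + 5.9×2913 + (z_c − 2.46 − 7.93)×3307
The z_c×3307 term appears on both sides and cancels. Collect the known terms of each column as K = Σ(ρt)_known − 3307 × (depth of known layers): K_A = 0 − 3307×33.5 = −110784.5; K_B = 19287.75 − 3307×(2.46 + 7.93) = −15071.98.
Balance: K_A + 33.5×ρ = K_B, so ρ = (K_B − K_A)/33.5 = 95712.5/33.5 = 2860 kg/m³.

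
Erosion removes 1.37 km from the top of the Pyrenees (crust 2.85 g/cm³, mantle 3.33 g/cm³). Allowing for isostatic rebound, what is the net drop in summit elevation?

Rebound u = e ρ_c/ρ_m = 1.37 km × 2.85/3.33 = 1.173 km.
Net surface drop = e − u = 1.37 km − 1.173 km = e (ρ_m − ρ_c)/ρ_m = 0.197 km.

0.197 km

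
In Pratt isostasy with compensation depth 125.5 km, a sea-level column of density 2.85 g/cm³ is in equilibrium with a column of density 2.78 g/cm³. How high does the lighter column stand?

3.16 km

ρ_ref D = ρ (D + h) → h = D (ρ_ref − ρ)/ρ.
h = 125.5 km × (2.85 − 2.78)/2.78 = 3.16 km.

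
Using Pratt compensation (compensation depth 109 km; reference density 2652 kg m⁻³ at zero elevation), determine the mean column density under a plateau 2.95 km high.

2580 kg m⁻³

Pratt balance: ρ_ref D = ρ (D + h).
ρ = ρ_ref D/(D + h) = 2652 × 109 km/(109 km + 2.95 km) = 2580 kg m⁻³.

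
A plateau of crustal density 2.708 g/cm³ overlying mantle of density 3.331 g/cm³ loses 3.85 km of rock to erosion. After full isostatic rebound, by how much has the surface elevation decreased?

0.72 km

Rebound u = e ρ_c/ρ_m = 3.85 km × 2.708/3.331 = 3.13 km.
Net surface drop = e − u = 3.85 km − 3.13 km = e (ρ_m − ρ_c)/ρ_m = 0.72 km.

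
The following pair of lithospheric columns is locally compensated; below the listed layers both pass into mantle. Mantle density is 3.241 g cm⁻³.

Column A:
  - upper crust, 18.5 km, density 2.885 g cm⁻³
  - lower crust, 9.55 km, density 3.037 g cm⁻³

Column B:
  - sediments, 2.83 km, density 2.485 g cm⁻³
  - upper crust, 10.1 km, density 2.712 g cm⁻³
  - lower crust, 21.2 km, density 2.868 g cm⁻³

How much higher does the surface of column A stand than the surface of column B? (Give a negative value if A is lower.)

−2.12 km

For any compensation level in the mantle, the mantle terms cancel and isostasy reduces to e = (Σt_A − Σt_B) − (Σ(ρt)_A − Σ(ρt)_B) / ρ_m.
Σt_A = 28.05 km; Σt_B = 34.13 km; Σ(ρt)_A = 82.37585; Σ(ρt)_B = 95.22535 (in km·g cm⁻³).
e = (28.05 − 34.13) − (82.37585 − 95.22535) / 3.241 = −2.12 km.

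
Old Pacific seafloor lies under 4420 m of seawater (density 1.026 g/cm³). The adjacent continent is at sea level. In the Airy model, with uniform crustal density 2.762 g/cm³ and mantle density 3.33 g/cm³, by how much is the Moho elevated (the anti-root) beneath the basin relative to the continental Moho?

For local isostatic compensation: replacing crust with seawater at the top is compensated by replacing crust with mantle at the base: d (ρ_c − ρ_w) = a (ρ_m − ρ_c).
a = d (ρ_c − ρ_w)/(ρ_m − ρ_c) = 4420 m × 1.736/0.568 = 13500 m.

13500 m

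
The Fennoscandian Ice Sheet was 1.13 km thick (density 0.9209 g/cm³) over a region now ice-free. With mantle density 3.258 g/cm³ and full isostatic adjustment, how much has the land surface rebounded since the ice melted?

0.319 km

Removing the load lets mantle flow back in; uplift u satisfies ρ_ice t = ρ_m u.
u = t ρ_ice/ρ_m = 1.13 km × 0.9209/3.258 = 0.319 km.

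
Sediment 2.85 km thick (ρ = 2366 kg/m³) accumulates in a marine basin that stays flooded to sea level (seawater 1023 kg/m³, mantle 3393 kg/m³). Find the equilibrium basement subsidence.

1.61 km

Submarine loading: the sediment displaces seawater, and the subsidence is in turn flooded, so s (ρ_m − ρ_w) = t (ρ_sed − ρ_w).
s = 2.85 km × (2366 − 1023) / (3393 − 1023) = 1.61 km.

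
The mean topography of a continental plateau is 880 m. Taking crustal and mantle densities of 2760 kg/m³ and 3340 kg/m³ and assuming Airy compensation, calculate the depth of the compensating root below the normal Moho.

4190 m

Balancing pressure at the compensation depth: the weight of the topography is balanced by the buoyancy of the root, ρ_c h = (ρ_m − ρ_c) r.
r = h · ρ_c / (ρ_m − ρ_c) = 880 m × 2760 / (3340 − 2760) = 4190 m.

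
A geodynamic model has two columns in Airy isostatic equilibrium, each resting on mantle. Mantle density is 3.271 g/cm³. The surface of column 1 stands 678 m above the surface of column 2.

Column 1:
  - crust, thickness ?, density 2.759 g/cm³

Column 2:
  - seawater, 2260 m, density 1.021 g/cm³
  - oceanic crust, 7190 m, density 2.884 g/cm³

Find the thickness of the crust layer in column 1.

19700 m

Take the compensation level at the base of the deeper column (depth z_c below the surface of column 1) and equate Σ ρ_i t_i down to z_c; mantle fills any gap and the z_c terms cancel.
Column 1: x×2.759 + (z_c − 0 − x)×3.271
Column 2: 678×0 + 2260×1.021 + 7190×2.884 + (z_c − 678 − 9450)×3.271
The z_c×3.271 term appears on both sides and cancels. Collect the known terms of each column as K = Σ(ρt)_known − 3.271 × (depth of known layers): K_1 = 0 − 3.271×0 = 0; K_2 = 23043.42 − 3.271×(678 + 9450) = −10085.268.
Balance: K_1 − x×(3.271 − 2.759) = K_2, so x = (K_1 − K_2)/(3.271 − 2.759) = 10085.3/0.512 = 19700 m.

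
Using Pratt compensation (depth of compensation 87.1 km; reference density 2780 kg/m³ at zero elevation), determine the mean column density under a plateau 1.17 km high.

2740 kg/m³

Pratt balance: ρ_ref D = ρ (D + h).
ρ = ρ_ref D/(D + h) = 2780 × 87.1 km/(87.1 km + 1.17 km) = 2740 kg/m³.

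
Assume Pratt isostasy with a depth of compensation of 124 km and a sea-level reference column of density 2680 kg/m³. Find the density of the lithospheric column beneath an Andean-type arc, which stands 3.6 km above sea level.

2600 kg/m³

Pratt balance: ρ_ref D = ρ (D + h).
ρ = ρ_ref D/(D + h) = 2680 × 124 km/(124 km + 3.6 km) = 2600 kg/m³.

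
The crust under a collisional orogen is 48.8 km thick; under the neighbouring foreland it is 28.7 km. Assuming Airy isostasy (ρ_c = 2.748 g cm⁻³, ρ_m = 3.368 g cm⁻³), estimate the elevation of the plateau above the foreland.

Excess crust Δ = 48.8 km − 28.7 km = 20.1 km, split between elevation h and root r with h + r = Δ.
Airy balance ρ_c h = (ρ_m − ρ_c) r gives r = h ρ_c/(ρ_m − ρ_c), so h (1 + ρ_c/(ρ_m − ρ_c)) = Δ, i.e. h = Δ (ρ_m − ρ_c)/ρ_m.
h = 20.1 km × 0.62/3.368 = 3.7 km.

3.7 km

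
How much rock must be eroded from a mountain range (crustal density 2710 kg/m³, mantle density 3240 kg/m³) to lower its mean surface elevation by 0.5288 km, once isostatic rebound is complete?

Net drop Δ = e − u = e − e ρ_c/ρ_m = e (ρ_m − ρ_c)/ρ_m.
e = Δ ρ_m/(ρ_m − ρ_c) = 0.5288 km × 3240/530 = 3.23 km.

3.23 km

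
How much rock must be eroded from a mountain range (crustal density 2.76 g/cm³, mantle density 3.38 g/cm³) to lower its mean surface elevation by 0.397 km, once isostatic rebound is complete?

2.16 km

Net drop Δ = e − u = e − e ρ_c/ρ_m = e (ρ_m − ρ_c)/ρ_m.
e = Δ ρ_m/(ρ_m − ρ_c) = 0.397 km × 3.38/0.62 = 2.16 km.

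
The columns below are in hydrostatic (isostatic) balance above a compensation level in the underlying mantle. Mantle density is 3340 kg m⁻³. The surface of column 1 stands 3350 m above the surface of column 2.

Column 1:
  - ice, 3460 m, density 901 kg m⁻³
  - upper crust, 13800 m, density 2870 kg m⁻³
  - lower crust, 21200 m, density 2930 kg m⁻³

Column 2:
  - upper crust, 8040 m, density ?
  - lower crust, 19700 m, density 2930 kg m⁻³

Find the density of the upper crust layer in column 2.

2800 kg m⁻³

Take the compensation level at the base of the deeper column (depth z_c below the surface of column 1) and equate Σ ρ_i t_i down to z_c; mantle fills any gap and the z_c terms cancel.
Column 1: 3460×901 + 13800×2870 + 21200×2930 + (z_c − 38460)×3340
Column 2: 3350×0 + 8040×ρ + 19700×2930 + (z_c − 3350 − 27740)×3340
The z_c×3340 term appears on both sides and cancels. Collect the known terms of each column as K = Σ(ρt)_known − 3340 × (depth of known layers): K_1 = 104839460 − 3340×38460 = −23616940; K_2 = 57721000 − 3340×(3350 + 27740) = −46119600.
Balance: K_1 = K_2 + 8040×ρ, so ρ = (K_1 − K_2)/8040 = 22502700/8040 = 2800 kg m⁻³.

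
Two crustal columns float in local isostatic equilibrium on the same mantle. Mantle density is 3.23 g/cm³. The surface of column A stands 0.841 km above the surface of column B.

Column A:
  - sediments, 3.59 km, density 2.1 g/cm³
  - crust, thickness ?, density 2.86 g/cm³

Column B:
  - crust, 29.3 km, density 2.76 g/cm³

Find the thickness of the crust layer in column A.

33.6 km

Take the compensation level at the base of the deeper column (depth z_c below the surface of column A) and equate Σ ρ_i t_i down to z_c; mantle fills any gap and the z_c terms cancel.
Column A: 3.59×2.1 + x×2.86 + (z_c − 3.59 − x)×3.23
Column B: 0.841×0 + 29.3×2.76 + (z_c − 0.841 − 29.3)×3.23
The z_c×3.23 term appears on both sides and cancels. Collect the known terms of each column as K = Σ(ρt)_known − 3.23 × (depth of known layers): K_A = 7.539 − 3.23×3.59 = −4.0567; K_B = 80.868 − 3.23×(0.841 + 29.3) = −16.48743.
Balance: K_A − x×(3.23 − 2.86) = K_B, so x = (K_A − K_B)/(3.23 − 2.86) = 12.4307/0.37 = 33.6 km.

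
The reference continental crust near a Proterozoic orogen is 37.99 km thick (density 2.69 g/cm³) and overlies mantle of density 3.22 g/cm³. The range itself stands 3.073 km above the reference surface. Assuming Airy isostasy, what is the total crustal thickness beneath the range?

56.7 km

Root depth r = h ρ_c / (ρ_m − ρ_c) = 3.073 km × 2.69 / 0.53 = 15.6 km.
Total thickness = T + h + r = 37.99 km + 3.073 km + 15.6 km = 56.7 km.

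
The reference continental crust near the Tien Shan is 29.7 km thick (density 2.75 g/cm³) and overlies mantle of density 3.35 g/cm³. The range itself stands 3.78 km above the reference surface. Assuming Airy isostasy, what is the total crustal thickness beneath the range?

Root depth r = h ρ_c / (ρ_m − ρ_c) = 3.78 km × 2.75 / 0.6 = 17.32 km.
Total thickness = T + h + r = 29.7 km + 3.78 km + 17.32 km = 50.8 km.

50.8 km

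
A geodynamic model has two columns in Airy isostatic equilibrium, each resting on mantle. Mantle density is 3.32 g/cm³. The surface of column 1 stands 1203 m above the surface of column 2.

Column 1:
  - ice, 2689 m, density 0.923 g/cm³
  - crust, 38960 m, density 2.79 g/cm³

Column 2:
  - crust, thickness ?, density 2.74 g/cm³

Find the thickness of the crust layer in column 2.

Take the compensation level at the base of the deeper column (depth z_c below the surface of column 1) and equate Σ ρ_i t_i down to z_c; mantle fills any gap and the z_c terms cancel.
Column 1: 2689×0.923 + 38960×2.79 + (z_c − 41649)×3.32
Column 2: 1203×0 + x×2.74 + (z_c − 1203 − 0 − x)×3.32
The z_c×3.32 term appears on both sides and cancels. Collect the known terms of each column as K = Σ(ρt)_known − 3.32 × (depth of known layers): K_1 = 111180.347 − 3.32×41649 = −27094.333; K_2 = 0 − 3.32×(1203 + 0) = −3993.96.
Balance: K_1 = K_2 − x×(3.32 − 2.74), so x = (K_2 − K_1)/(3.32 − 2.74) = 23100.4/0.58 = 39800 m.

39800 m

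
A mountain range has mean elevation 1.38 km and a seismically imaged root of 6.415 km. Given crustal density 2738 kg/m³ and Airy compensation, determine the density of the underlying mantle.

3330 kg/m³

Airy balance: ρ_c h = (ρ_m − ρ_c) r → ρ_m = ρ_c (1 + h/r).
ρ_m = 2738 × (1 + 1.38 km/6.415 km) = 3330 kg/m³.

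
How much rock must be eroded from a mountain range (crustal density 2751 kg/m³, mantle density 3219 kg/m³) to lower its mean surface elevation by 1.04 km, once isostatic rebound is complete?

7.15 km

Net drop Δ = e − u = e − e ρ_c/ρ_m = e (ρ_m − ρ_c)/ρ_m.
e = Δ ρ_m/(ρ_m − ρ_c) = 1.04 km × 3219/468 = 7.15 km.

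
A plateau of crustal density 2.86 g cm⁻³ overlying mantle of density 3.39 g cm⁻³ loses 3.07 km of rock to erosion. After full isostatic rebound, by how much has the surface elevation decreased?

0.48 km

Rebound u = e ρ_c/ρ_m = 3.07 km × 2.86/3.39 = 2.59 km.
Net surface drop = e − u = 3.07 km − 2.59 km = e (ρ_m − ρ_c)/ρ_m = 0.48 km.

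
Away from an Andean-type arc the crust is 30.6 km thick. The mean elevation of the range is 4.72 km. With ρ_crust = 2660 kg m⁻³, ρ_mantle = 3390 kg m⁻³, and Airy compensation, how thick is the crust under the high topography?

52.5 km

Root depth r = h ρ_c / (ρ_m − ρ_c) = 4.72 km × 2660 / 730 = 17.2 km.
Total thickness = T + h + r = 30.6 km + 4.72 km + 17.2 km = 52.5 km.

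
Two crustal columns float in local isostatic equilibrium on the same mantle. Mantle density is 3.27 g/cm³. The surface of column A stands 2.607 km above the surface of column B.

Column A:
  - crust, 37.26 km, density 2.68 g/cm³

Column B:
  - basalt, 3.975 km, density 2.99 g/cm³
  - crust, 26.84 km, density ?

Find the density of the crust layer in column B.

Take the compensation level at the base of the deeper column (depth z_c below the surface of column A) and equate Σ ρ_i t_i down to z_c; mantle fills any gap and the z_c terms cancel.
Column A: 37.26×2.68 + (z_c − 37.26)×3.27
Column B: 2.607×0 + 3.975×2.99 + 26.84×ρ + (z_c − 2.607 − 30.815)×3.27
The z_c×3.27 term appears on both sides and cancels. Collect the known terms of each column as K = Σ(ρt)_known − 3.27 × (depth of known layers): K_A = 99.8568 − 3.27×37.26 = −21.9834; K_B = 11.88525 − 3.27×(2.607 + 30.815) = −97.40469.
Balance: K_A = K_B + 26.84×ρ, so ρ = (K_A − K_B)/26.84 = 75.4213/26.84 = 2.81 g/cm³.

2.81 g/cm³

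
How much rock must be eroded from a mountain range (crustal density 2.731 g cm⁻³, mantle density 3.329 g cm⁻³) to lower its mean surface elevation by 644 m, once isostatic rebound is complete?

Net drop Δ = e − u = e − e ρ_c/ρ_m = e (ρ_m − ρ_c)/ρ_m.
e = Δ ρ_m/(ρ_m − ρ_c) = 644 m × 3.329/0.598 = 3590 m.

3590 m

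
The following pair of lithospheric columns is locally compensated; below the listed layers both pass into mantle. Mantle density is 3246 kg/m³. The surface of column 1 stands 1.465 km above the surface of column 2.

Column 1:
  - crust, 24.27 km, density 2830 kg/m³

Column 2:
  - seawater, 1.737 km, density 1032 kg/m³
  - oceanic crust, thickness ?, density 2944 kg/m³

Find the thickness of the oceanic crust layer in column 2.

Take the compensation level at the base of the deeper column (depth z_c below the surface of column 1) and equate Σ ρ_i t_i down to z_c; mantle fills any gap and the z_c terms cancel.
Column 1: 24.27×2830 + (z_c − 24.27)×3246
Column 2: 1.465×0 + 1.737×1032 + x×2944 + (z_c − 1.465 − 1.737 − x)×3246
The z_c×3246 term appears on both sides and cancels. Collect the known terms of each column as K = Σ(ρt)_known − 3246 × (depth of known layers): K_1 = 68684.1 − 3246×24.27 = −10096.32; K_2 = 1792.584 − 3246×(1.465 + 1.737) = −8601.108.
Balance: K_1 = K_2 − x×(3246 − 2944), so x = (K_2 − K_1)/(3246 − 2944) = 1495.21/302 = 4.95 km.

4.95 km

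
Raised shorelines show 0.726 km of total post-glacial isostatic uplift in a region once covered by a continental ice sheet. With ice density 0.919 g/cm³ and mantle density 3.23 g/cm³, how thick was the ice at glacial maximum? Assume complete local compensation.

2.55 km

u = t ρ_ice/ρ_m → t = u ρ_m/ρ_ice = 0.726 km × 3.23/0.919 = 2.55 km.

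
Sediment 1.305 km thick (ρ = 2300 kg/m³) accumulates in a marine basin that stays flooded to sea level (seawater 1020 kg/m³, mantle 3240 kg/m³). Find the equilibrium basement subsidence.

0.752 km

Submarine loading: the sediment displaces seawater, and the subsidence is in turn flooded, so s (ρ_m − ρ_w) = t (ρ_sed − ρ_w).
s = 1.305 km × (2300 − 1020) / (3240 − 1020) = 0.752 km.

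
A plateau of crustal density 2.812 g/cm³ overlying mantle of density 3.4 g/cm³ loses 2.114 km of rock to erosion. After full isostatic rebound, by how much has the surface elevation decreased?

0.366 km

Rebound u = e ρ_c/ρ_m = 2.114 km × 2.812/3.4 = 1.748 km.
Net surface drop = e − u = 2.114 km − 1.748 km = e (ρ_m − ρ_c)/ρ_m = 0.366 km.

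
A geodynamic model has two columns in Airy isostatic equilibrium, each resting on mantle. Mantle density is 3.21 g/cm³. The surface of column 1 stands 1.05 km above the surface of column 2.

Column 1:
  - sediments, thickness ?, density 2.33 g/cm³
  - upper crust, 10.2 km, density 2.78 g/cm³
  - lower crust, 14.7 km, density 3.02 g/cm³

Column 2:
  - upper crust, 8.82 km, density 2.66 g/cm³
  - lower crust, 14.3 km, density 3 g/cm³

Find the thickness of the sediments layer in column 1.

Take the compensation level at the base of the deeper column (depth z_c below the surface of column 1) and equate Σ ρ_i t_i down to z_c; mantle fills any gap and the z_c terms cancel.
Column 1: x×2.33 + 10.2×2.78 + 14.7×3.02 + (z_c − 24.9 − x)×3.21
Column 2: 1.05×0 + 8.82×2.66 + 14.3×3 + (z_c − 1.05 − 23.12)×3.21
The z_c×3.21 term appears on both sides and cancels. Collect the known terms of each column as K = Σ(ρt)_known − 3.21 × (depth of known layers): K_1 = 72.75 − 3.21×24.9 = −7.179; K_2 = 66.3612 − 3.21×(1.05 + 23.12) = −11.2245.
Balance: K_1 − x×(3.21 − 2.33) = K_2, so x = (K_1 − K_2)/(3.21 − 2.33) = 4.0455/0.88 = 4.6 km.

4.6 km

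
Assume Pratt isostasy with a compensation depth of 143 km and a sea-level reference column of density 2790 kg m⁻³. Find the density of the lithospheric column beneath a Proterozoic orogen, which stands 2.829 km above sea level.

Pratt balance: ρ_ref D = ρ (D + h).
ρ = ρ_ref D/(D + h) = 2790 × 143 km/(143 km + 2.829 km) = 2740 kg m⁻³.

2740 kg m⁻³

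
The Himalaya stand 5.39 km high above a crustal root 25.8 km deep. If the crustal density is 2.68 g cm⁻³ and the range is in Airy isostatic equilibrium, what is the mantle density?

Airy balance: ρ_c h = (ρ_m − ρ_c) r → ρ_m = ρ_c (1 + h/r).
ρ_m = 2.68 × (1 + 5.39 km/25.8 km) = 3.24 g cm⁻³.

3.24 g cm⁻³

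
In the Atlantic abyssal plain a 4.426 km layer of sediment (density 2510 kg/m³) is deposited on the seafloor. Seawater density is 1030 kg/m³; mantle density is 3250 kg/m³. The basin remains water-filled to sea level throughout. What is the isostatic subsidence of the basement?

2.95 km

Submarine loading: the sediment displaces seawater, and the subsidence is in turn flooded, so s (ρ_m − ρ_w) = t (ρ_sed − ρ_w).
s = 4.426 km × (2510 − 1030) / (3250 − 1030) = 2.95 km.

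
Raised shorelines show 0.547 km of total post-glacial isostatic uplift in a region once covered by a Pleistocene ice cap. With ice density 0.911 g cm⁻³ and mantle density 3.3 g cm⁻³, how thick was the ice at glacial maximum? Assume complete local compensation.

1.98 km

u = t ρ_ice/ρ_m → t = u ρ_m/ρ_ice = 0.547 km × 3.3/0.911 = 1.98 km.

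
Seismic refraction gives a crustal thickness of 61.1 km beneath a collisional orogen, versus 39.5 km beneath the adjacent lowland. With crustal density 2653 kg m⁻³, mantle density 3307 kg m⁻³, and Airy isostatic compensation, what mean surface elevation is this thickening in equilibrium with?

Excess crust Δ = 61.1 km − 39.5 km = 21.6 km, split between elevation h and root r with h + r = Δ.
Airy balance ρ_c h = (ρ_m − ρ_c) r gives r = h ρ_c/(ρ_m − ρ_c), so h (1 + ρ_c/(ρ_m − ρ_c)) = Δ, i.e. h = Δ (ρ_m − ρ_c)/ρ_m.
h = 21.6 km × 654/3307 = 4.27 km.

4.27 km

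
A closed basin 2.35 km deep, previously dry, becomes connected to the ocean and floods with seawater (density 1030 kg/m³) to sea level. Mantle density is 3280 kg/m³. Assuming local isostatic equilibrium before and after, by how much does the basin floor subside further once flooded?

1.08 km

After flooding the water column is d + s deep. Its weight must equal the weight of mantle displaced by the extra subsidence s: (d + s) ρ_w = s ρ_m.
s = d ρ_w / (ρ_m − ρ_w) = 2.35 km × 1030/(3280 − 1030) = 1.08 km.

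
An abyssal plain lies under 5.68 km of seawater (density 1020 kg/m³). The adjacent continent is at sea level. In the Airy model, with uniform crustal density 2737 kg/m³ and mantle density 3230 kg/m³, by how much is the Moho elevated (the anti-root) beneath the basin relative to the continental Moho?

19.8 km

In Airy isostatic equilibrium: replacing crust with seawater at the top is compensated by replacing crust with mantle at the base: d (ρ_c − ρ_w) = a (ρ_m − ρ_c).
a = d (ρ_c − ρ_w)/(ρ_m − ρ_c) = 5.68 km × 1717/493 = 19.8 km.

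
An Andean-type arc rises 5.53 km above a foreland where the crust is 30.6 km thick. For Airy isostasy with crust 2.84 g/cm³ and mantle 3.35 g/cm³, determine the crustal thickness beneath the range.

Root depth r = h ρ_c / (ρ_m − ρ_c) = 5.53 km × 2.84 / 0.51 = 30.79 km.
Total thickness = T + h + r = 30.6 km + 5.53 km + 30.79 km = 66.9 km.

66.9 km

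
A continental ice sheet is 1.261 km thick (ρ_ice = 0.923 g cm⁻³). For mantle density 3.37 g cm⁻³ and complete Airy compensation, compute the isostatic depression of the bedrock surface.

By Archimedes' principle applied to the lithosphere: the ice load ρ_ice t is balanced by mantle displaced below, ρ_m s.
s = t ρ_ice / ρ_m = 1.261 km × 0.923/3.37 = 0.345 km.

0.345 km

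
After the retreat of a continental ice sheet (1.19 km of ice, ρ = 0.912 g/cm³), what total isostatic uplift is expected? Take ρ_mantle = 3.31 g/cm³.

0.328 km

Removing the load lets mantle flow back in; uplift u satisfies ρ_ice t = ρ_m u.
u = t ρ_ice/ρ_m = 1.19 km × 0.912/3.31 = 0.328 km.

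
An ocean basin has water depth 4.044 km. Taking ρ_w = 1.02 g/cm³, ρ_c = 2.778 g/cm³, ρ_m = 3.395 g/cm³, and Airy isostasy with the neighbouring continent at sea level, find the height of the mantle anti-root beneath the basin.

For local isostatic compensation: replacing crust with seawater at the top is compensated by replacing crust with mantle at the base: d (ρ_c − ρ_w) = a (ρ_m − ρ_c).
a = d (ρ_c − ρ_w)/(ρ_m − ρ_c) = 4.044 km × 1.758/0.617 = 11.5 km.

11.5 km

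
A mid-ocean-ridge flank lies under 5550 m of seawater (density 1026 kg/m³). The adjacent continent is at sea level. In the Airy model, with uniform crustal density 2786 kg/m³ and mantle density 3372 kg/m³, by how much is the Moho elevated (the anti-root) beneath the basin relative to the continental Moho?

Isostatic balance requires: replacing crust with seawater at the top is compensated by replacing crust with mantle at the base: d (ρ_c − ρ_w) = a (ρ_m − ρ_c).
a = d (ρ_c − ρ_w)/(ρ_m − ρ_c) = 5550 m × 1760/586 = 16700 m.

16700 m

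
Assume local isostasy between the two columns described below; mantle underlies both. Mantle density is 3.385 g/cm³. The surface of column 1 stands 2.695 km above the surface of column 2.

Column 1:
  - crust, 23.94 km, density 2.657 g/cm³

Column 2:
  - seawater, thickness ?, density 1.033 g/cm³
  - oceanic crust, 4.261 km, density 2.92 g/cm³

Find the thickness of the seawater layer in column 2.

Take the compensation level at the base of the deeper column (depth z_c below the surface of column 1) and equate Σ ρ_i t_i down to z_c; mantle fills any gap and the z_c terms cancel.
Column 1: 23.94×2.657 + (z_c − 23.94)×3.385
Column 2: 2.695×0 + x×1.033 + 4.261×2.92 + (z_c − 2.695 − 4.261 − x)×3.385
The z_c×3.385 term appears on both sides and cancels. Collect the known terms of each column as K = Σ(ρt)_known − 3.385 × (depth of known layers): K_1 = 63.60858 − 3.385×23.94 = −17.42832; K_2 = 12.44212 − 3.385×(2.695 + 4.261) = −11.10394.
Balance: K_1 = K_2 − x×(3.385 − 1.033), so x = (K_2 − K_1)/(3.385 − 1.033) = 6.32438/2.352 = 2.69 km.

2.69 km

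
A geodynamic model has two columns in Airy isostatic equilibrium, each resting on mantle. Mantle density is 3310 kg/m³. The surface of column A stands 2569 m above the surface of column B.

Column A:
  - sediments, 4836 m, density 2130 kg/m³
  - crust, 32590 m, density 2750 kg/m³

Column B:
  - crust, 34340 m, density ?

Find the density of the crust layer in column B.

2860 kg/m³

Take the compensation level at the base of the deeper column (depth z_c below the surface of column A) and equate Σ ρ_i t_i down to z_c; mantle fills any gap and the z_c terms cancel.
Column A: 4836×2130 + 32590×2750 + (z_c − 37426)×3310
Column B: 2569×0 + 34340×ρ + (z_c − 2569 − 34340)×3310
The z_c×3310 term appears on both sides and cancels. Collect the known terms of each column as K = Σ(ρt)_known − 3310 × (depth of known layers): K_A = 99923180 − 3310×37426 = −23956880; K_B = 0 − 3310×(2569 + 34340) = −122168790.
Balance: K_A = K_B + 34340×ρ, so ρ = (K_A − K_B)/34340 = 98211900/34340 = 2860 kg/m³.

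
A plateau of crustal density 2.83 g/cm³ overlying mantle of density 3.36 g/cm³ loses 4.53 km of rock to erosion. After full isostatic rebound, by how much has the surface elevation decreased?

Rebound u = e ρ_c/ρ_m = 4.53 km × 2.83/3.36 = 3.815 km.
Net surface drop = e − u = 4.53 km − 3.815 km = e (ρ_m − ρ_c)/ρ_m = 0.715 km.

0.715 km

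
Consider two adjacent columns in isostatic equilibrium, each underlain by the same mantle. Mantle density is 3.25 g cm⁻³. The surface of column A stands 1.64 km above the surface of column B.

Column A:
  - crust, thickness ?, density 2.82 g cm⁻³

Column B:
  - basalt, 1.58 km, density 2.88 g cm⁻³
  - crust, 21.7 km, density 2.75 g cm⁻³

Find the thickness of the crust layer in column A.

39 km

Take the compensation level at the base of the deeper column (depth z_c below the surface of column A) and equate Σ ρ_i t_i down to z_c; mantle fills any gap and the z_c terms cancel.
Column A: x×2.82 + (z_c − 0 − x)×3.25
Column B: 1.64×0 + 1.58×2.88 + 21.7×2.75 + (z_c − 1.64 − 23.28)×3.25
The z_c×3.25 term appears on both sides and cancels. Collect the known terms of each column as K = Σ(ρt)_known − 3.25 × (depth of known layers): K_A = 0 − 3.25×0 = 0; K_B = 64.2254 − 3.25×(1.64 + 23.28) = −16.7646.
Balance: K_A − x×(3.25 − 2.82) = K_B, so x = (K_A − K_B)/(3.25 − 2.82) = 16.7646/0.43 = 39 km.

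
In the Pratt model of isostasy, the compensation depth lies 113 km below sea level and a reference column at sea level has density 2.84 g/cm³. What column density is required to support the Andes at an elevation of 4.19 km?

2.74 g/cm³

Pratt balance: ρ_ref D = ρ (D + h).
ρ = ρ_ref D/(D + h) = 2.84 × 113 km/(113 km + 4.19 km) = 2.74 g/cm³.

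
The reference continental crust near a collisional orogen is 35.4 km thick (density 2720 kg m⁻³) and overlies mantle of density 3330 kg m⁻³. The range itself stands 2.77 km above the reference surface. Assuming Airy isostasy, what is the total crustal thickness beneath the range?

Root depth r = h ρ_c / (ρ_m − ρ_c) = 2.77 km × 2720 / 610 = 12.35 km.
Total thickness = T + h + r = 35.4 km + 2.77 km + 12.35 km = 50.5 km.

50.5 km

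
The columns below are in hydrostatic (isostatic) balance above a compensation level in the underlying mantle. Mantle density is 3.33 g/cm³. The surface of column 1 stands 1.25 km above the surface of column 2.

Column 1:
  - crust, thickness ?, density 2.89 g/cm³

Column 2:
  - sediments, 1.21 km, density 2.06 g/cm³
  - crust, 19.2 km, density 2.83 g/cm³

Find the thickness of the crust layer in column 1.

34.8 km

Take the compensation level at the base of the deeper column (depth z_c below the surface of column 1) and equate Σ ρ_i t_i down to z_c; mantle fills any gap and the z_c terms cancel.
Column 1: x×2.89 + (z_c − 0 − x)×3.33
Column 2: 1.25×0 + 1.21×2.06 + 19.2×2.83 + (z_c − 1.25 − 20.41)×3.33
The z_c×3.33 term appears on both sides and cancels. Collect the known terms of each column as K = Σ(ρt)_known − 3.33 × (depth of known layers): K_1 = 0 − 3.33×0 = 0; K_2 = 56.8286 − 3.33×(1.25 + 20.41) = −15.2992.
Balance: K_1 − x×(3.33 − 2.89) = K_2, so x = (K_1 − K_2)/(3.33 − 2.89) = 15.2992/0.44 = 34.8 km.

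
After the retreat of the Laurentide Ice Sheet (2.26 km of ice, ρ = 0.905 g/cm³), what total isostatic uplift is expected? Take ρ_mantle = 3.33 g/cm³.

0.614 km

Removing the load lets mantle flow back in; uplift u satisfies ρ_ice t = ρ_m u.
u = t ρ_ice/ρ_m = 2.26 km × 0.905/3.33 = 0.614 km.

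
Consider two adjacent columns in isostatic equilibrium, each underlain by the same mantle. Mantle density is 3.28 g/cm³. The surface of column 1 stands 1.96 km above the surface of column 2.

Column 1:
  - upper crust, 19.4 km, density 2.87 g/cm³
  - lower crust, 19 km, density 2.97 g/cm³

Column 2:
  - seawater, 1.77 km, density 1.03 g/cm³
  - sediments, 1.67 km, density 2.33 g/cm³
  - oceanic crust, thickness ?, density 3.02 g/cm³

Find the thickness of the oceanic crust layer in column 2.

Take the compensation level at the base of the deeper column (depth z_c below the surface of column 1) and equate Σ ρ_i t_i down to z_c; mantle fills any gap and the z_c terms cancel.
Column 1: 19.4×2.87 + 19×2.97 + (z_c − 38.4)×3.28
Column 2: 1.96×0 + 1.77×1.03 + 1.67×2.33 + x×3.02 + (z_c − 1.96 − 3.44 − x)×3.28
The z_c×3.28 term appears on both sides and cancels. Collect the known terms of each column as K = Σ(ρt)_known − 3.28 × (depth of known layers): K_1 = 112.108 − 3.28×38.4 = −13.844; K_2 = 5.7142 − 3.28×(1.96 + 3.44) = −11.9978.
Balance: K_1 = K_2 − x×(3.28 − 3.02), so x = (K_2 − K_1)/(3.28 − 3.02) = 1.8462/0.26 = 7.1 km.

7.1 km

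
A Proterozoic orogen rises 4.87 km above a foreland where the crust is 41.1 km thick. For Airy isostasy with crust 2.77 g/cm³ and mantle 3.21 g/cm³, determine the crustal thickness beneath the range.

Root depth r = h ρ_c / (ρ_m − ρ_c) = 4.87 km × 2.77 / 0.44 = 30.66 km.
Total thickness = T + h + r = 41.1 km + 4.87 km + 30.66 km = 76.6 km.

76.6 km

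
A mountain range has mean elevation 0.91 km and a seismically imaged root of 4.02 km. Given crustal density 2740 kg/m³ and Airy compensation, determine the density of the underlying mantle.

Airy balance: ρ_c h = (ρ_m − ρ_c) r → ρ_m = ρ_c (1 + h/r).
ρ_m = 2740 × (1 + 0.91 km/4.02 km) = 3360 kg/m³.

3360 kg/m³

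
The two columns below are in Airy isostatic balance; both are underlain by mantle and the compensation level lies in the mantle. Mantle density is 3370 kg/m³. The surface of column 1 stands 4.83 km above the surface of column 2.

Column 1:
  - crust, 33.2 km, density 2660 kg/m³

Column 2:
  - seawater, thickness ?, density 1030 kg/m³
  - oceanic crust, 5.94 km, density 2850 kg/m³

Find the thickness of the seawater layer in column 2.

1.8 km

Take the compensation level at the base of the deeper column (depth z_c below the surface of column 1) and equate Σ ρ_i t_i down to z_c; mantle fills any gap and the z_c terms cancel.
Column 1: 33.2×2660 + (z_c − 33.2)×3370
Column 2: 4.83×0 + x×1030 + 5.94×2850 + (z_c − 4.83 − 5.94 − x)×3370
The z_c×3370 term appears on both sides and cancels. Collect the known terms of each column as K = Σ(ρt)_known − 3370 × (depth of known layers): K_1 = 88312 − 3370×33.2 = −23572; K_2 = 16929 − 3370×(4.83 + 5.94) = −19365.9.
Balance: K_1 = K_2 − x×(3370 − 1030), so x = (K_2 − K_1)/(3370 − 1030) = 4206.1/2340 = 1.8 km.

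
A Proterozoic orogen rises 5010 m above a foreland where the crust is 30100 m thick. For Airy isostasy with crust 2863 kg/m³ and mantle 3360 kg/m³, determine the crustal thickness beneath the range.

64000 m

Root depth r = h ρ_c / (ρ_m − ρ_c) = 5010 m × 2863 / 497 = 28860 m.
Total thickness = T + h + r = 30100 m + 5010 m + 28860 m = 64000 m.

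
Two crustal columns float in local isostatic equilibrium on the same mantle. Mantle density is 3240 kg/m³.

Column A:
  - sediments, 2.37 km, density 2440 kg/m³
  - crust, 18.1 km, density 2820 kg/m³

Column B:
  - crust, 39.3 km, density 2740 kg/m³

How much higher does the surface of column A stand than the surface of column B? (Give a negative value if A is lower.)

For any compensation level in the mantle, the mantle terms cancel and isostasy reduces to e = (Σt_A − Σt_B) − (Σ(ρt)_A − Σ(ρt)_B) / ρ_m.
Σt_A = 20.47 km; Σt_B = 39.3 km; Σ(ρt)_A = 56824.8; Σ(ρt)_B = 107682 (in km·kg/m³).
e = (20.47 − 39.3) − (56824.8 − 107682) / 3240 = −3.13 km.

−3.13 km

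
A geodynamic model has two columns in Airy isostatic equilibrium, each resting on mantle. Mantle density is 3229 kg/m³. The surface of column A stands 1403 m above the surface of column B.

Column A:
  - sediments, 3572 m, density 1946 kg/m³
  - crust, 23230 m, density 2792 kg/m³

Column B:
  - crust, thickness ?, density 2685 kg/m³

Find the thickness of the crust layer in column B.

Take the compensation level at the base of the deeper column (depth z_c below the surface of column A) and equate Σ ρ_i t_i down to z_c; mantle fills any gap and the z_c terms cancel.
Column A: 3572×1946 + 23230×2792 + (z_c − 26802)×3229
Column B: 1403×0 + x×2685 + (z_c − 1403 − 0 − x)×3229
The z_c×3229 term appears on both sides and cancels. Collect the known terms of each column as K = Σ(ρt)_known − 3229 × (depth of known layers): K_A = 71809272 − 3229×26802 = −14734386; K_B = 0 − 3229×(1403 + 0) = −4530287.
Balance: K_A = K_B − x×(3229 − 2685), so x = (K_B − K_A)/(3229 − 2685) = 10204100/544 = 18800 m.

18800 m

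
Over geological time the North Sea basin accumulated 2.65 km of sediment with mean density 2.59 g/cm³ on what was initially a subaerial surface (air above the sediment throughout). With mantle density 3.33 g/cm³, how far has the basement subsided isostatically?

Subaerial load: s = t ρ_sed / ρ_m = 2.65 km × 2.59/3.33 = 2.06 km.

2.06 km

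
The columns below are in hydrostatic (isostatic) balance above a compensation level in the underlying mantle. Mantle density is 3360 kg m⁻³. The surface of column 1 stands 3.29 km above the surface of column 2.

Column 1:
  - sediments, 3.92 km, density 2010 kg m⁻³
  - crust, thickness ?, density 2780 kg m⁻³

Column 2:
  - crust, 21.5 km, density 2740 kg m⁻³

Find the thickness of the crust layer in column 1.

32.9 km

Take the compensation level at the base of the deeper column (depth z_c below the surface of column 1) and equate Σ ρ_i t_i down to z_c; mantle fills any gap and the z_c terms cancel.
Column 1: 3.92×2010 + x×2780 + (z_c − 3.92 − x)×3360
Column 2: 3.29×0 + 21.5×2740 + (z_c − 3.29 − 21.5)×3360
The z_c×3360 term appears on both sides and cancels. Collect the known terms of each column as K = Σ(ρt)_known − 3360 × (depth of known layers): K_1 = 7879.2 − 3360×3.92 = −5292; K_2 = 58910 − 3360×(3.29 + 21.5) = −24384.4.
Balance: K_1 − x×(3360 − 2780) = K_2, so x = (K_1 − K_2)/(3360 − 2780) = 19092.4/580 = 32.9 km.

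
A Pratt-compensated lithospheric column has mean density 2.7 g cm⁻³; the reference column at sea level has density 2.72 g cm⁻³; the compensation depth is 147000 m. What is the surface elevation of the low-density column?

ρ_ref D = ρ (D + h) → h = D (ρ_ref − ρ)/ρ.
h = 147000 m × (2.72 − 2.7)/2.7 = 1090 m.

1090 m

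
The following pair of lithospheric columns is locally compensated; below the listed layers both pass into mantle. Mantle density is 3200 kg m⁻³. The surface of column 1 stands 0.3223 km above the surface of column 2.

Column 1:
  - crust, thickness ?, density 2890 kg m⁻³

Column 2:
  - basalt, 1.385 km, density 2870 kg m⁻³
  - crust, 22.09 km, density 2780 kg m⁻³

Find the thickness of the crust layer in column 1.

34.7 km

Take the compensation level at the base of the deeper column (depth z_c below the surface of column 1) and equate Σ ρ_i t_i down to z_c; mantle fills any gap and the z_c terms cancel.
Column 1: x×2890 + (z_c − 0 − x)×3200
Column 2: 0.3223×0 + 1.385×2870 + 22.09×2780 + (z_c − 0.3223 − 23.475)×3200
The z_c×3200 term appears on both sides and cancels. Collect the known terms of each column as K = Σ(ρt)_known − 3200 × (depth of known layers): K_1 = 0 − 3200×0 = 0; K_2 = 65385.15 − 3200×(0.3223 + 23.475) = −10766.21.
Balance: K_1 − x×(3200 − 2890) = K_2, so x = (K_1 − K_2)/(3200 − 2890) = 10766.2/310 = 34.7 km.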